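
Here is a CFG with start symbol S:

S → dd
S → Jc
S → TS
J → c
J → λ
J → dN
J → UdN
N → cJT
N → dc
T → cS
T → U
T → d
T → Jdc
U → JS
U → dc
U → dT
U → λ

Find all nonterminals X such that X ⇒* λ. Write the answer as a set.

{J, T, U}

Directly nullable (have an ε-rule): {J, U}.
T is nullable via T -> U (every symbol on the right is already known nullable).
Not nullable: N, S — each has a terminal in every rule's right-hand side or depends on a non-nullable symbol.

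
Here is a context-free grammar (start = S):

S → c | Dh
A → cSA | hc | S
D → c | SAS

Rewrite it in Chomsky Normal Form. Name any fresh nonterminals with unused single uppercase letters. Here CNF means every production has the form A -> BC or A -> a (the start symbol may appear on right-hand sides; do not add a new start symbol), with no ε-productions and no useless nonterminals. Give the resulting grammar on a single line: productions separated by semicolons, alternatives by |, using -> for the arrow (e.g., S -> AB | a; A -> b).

S -> c | DB; A -> c | BC | CE | DB; B -> h; C -> c; D -> c | SF; E -> SA; F -> AS

No ε-productions.
After unit-elimination: S -> c | Dh; A -> c | Dh | hc | cSA; D -> c | SAS.
TERM: introduce C -> c, B -> h and substitute in every rule of length ≥2.
BIN: A -> CSA becomes A -> CE, E -> SA; D -> SAS becomes D -> SF, F -> AS.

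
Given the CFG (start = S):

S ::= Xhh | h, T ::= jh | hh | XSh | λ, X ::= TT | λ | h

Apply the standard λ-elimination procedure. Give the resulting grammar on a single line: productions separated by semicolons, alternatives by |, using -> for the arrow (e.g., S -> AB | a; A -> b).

S -> h | hh | Xhh; T -> Sh | hh | jh | XSh; X -> T | h | TT

Nullable set: {T, X}.
S -> Xhh: X nullable, giving Xhh | hh.
Drop T -> λ.
T -> XSh: X nullable, giving Sh | XSh.
Drop X -> λ.
X -> TT: T, T nullable, giving T | TT.
Unchanged (no nullable symbols): S -> h; T -> hh; T -> jh; X -> h.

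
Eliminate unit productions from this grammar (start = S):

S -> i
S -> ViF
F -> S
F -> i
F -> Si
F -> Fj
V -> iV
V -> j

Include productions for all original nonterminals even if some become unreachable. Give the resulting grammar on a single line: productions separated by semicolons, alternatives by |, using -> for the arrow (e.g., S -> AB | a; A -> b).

S -> i | ViF; F -> i | Fj | Si | ViF; V -> j | iV

Unit productions: F->S.
Unit pairs (A ⇒* B via units): (F,S).
S: inherits non-unit rules of {S} → ViF | i.
F: inherits non-unit rules of {F, S} → Fj | Si | ViF | i.
V: inherits non-unit rules of {V} → iV | j.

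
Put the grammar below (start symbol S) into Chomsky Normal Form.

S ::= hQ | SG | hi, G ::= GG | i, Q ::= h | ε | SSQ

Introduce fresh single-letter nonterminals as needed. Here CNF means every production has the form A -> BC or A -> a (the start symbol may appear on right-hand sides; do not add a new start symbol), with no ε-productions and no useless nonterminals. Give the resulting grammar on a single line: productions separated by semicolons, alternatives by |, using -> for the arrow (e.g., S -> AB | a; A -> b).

Nullable: {Q}; after ε-elimination: S -> h | SG | hQ | hi; G -> i | GG; Q -> h | SS | SSQ.
No unit productions to eliminate.
TERM: introduce A -> h, B -> i and substitute in every rule of length ≥2.
BIN: Q -> SSQ becomes Q -> SC, C -> SQ.

S -> h | AB | AQ | SG; A -> h; B -> i; C -> SQ; G -> i | GG; Q -> h | SC | SS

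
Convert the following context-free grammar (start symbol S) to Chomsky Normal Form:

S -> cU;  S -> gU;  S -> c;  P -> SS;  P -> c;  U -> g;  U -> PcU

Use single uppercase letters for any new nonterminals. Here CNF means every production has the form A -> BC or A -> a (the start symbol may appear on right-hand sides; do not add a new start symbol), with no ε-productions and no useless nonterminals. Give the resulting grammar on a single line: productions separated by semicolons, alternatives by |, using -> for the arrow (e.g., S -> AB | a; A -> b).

S -> c | AU | BU; A -> c; B -> g; C -> AU; P -> c | SS; U -> g | PC

No ε-productions.
No unit productions to eliminate.
TERM: introduce A -> c, B -> g and substitute in every rule of length ≥2.
BIN: U -> PAU becomes U -> PC, C -> AU.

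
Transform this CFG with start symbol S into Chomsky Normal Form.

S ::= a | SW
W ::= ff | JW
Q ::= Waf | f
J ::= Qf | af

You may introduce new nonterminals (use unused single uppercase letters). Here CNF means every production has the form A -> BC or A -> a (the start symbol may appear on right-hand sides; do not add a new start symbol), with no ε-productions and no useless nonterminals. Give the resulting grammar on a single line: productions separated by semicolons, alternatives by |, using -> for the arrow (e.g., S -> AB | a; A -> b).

No ε-productions.
No unit productions to eliminate.
TERM: introduce B -> a, A -> f and substitute in every rule of length ≥2.
BIN: Q -> WBA becomes Q -> WC, C -> BA.

S -> a | SW; A -> f; B -> a; C -> BA; J -> BA | QA; Q -> f | WC; W -> AA | JW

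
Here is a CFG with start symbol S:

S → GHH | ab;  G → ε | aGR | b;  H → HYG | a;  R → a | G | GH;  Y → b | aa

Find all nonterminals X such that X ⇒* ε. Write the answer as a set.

{G, R}

Directly nullable (have an ε-rule): {G}.
R is nullable via R -> G (every symbol on the right is already known nullable).
Not nullable: H, S, Y — each has a terminal in every rule's right-hand side or depends on a non-nullable symbol.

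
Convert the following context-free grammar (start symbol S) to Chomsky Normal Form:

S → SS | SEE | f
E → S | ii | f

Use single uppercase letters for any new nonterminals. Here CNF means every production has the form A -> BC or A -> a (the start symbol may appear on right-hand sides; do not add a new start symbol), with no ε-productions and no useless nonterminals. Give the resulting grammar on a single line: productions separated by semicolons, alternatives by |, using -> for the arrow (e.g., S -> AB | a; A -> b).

S -> f | SC | SS; A -> i; B -> EE; C -> EE; E -> f | AA | SB | SS

No ε-productions.
After unit-elimination: S -> f | SS | SEE; E -> f | SS | ii | SEE.
TERM: introduce A -> i and substitute in every rule of length ≥2.
BIN: E -> SEE becomes E -> SB, B -> EE; S -> SEE becomes S -> SC, C -> EE.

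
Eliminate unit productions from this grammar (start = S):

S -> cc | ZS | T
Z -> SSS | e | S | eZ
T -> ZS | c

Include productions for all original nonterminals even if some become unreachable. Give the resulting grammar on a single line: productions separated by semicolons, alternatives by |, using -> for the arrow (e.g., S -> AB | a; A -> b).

Unit productions: S->T, Z->S.
Unit pairs (A ⇒* B via units): (S,T), (Z,S), (Z,T).
S: inherits non-unit rules of {S, T} → ZS | c | cc.
T: inherits non-unit rules of {T} → ZS | c.
Z: inherits non-unit rules of {S, T, Z} → SSS | ZS | c | cc | e | eZ.

S -> c | ZS | cc; T -> c | ZS; Z -> c | e | ZS | cc | eZ | SSS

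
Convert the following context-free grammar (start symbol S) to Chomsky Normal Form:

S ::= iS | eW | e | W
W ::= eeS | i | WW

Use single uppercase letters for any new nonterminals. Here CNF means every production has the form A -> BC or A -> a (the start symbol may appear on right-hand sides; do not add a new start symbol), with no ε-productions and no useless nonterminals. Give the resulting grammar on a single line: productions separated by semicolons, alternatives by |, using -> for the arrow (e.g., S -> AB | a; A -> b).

No ε-productions.
After unit-elimination: S -> e | i | WW | eW | iS | eeS; W -> i | WW | eeS.
TERM: introduce A -> e, B -> i and substitute in every rule of length ≥2.
BIN: S -> AAS becomes S -> AC, C -> AS; W -> AAS becomes W -> AD, D -> AS.

S -> e | i | AC | AW | BS | WW; A -> e; B -> i; C -> AS; D -> AS; W -> i | AD | WW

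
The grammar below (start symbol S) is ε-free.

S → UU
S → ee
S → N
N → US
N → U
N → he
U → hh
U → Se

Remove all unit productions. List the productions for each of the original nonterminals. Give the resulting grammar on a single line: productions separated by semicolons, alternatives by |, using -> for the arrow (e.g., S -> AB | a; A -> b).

Unit productions: N->U, S->N.
Unit pairs (A ⇒* B via units): (N,U), (S,N), (S,U).
S: inherits non-unit rules of {N, S, U} → Se | US | UU | ee | he | hh.
N: inherits non-unit rules of {N, U} → Se | US | he | hh.
U: inherits non-unit rules of {U} → Se | hh.

S -> Se | US | UU | ee | he | hh; N -> Se | US | he | hh; U -> Se | hh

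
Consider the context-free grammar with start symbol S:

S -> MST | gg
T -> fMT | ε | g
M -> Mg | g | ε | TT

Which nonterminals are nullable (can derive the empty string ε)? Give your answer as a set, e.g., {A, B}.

Directly nullable (have an ε-rule): {M, T}.
Not nullable: S — each has a terminal in every rule's right-hand side or depends on a non-nullable symbol.

{M, T}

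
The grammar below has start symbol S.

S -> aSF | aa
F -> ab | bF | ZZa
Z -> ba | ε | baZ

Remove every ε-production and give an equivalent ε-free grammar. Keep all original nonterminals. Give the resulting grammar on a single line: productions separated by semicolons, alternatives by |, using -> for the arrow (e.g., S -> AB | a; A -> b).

S -> aa | aSF; F -> a | Za | ab | bF | ZZa; Z -> ba | baZ

Nullable set: {Z}.
F -> ZZa: Z, Z nullable, giving ZZa | Za | a.
Drop Z -> ε.
Z -> baZ: Z nullable, giving ba | baZ.
Unchanged (no nullable symbols): S -> aSF; S -> aa; F -> ab; F -> bF; Z -> ba.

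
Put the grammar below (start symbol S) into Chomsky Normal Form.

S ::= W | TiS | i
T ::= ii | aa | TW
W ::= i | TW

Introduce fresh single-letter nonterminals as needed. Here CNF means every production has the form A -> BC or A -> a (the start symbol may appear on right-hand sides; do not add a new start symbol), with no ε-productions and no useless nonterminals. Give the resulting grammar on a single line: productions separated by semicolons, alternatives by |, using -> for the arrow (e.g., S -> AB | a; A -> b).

No ε-productions.
After unit-elimination: S -> i | TW | TiS; T -> TW | aa | ii; W -> i | TW.
TERM: introduce B -> a, A -> i and substitute in every rule of length ≥2.
BIN: S -> TAS becomes S -> TC, C -> AS.

S -> i | TC | TW; A -> i; B -> a; C -> AS; T -> AA | BB | TW; W -> i | TW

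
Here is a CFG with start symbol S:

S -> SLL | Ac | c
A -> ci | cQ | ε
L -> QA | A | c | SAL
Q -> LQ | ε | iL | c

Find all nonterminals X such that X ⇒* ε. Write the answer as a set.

Directly nullable (have an ε-rule): {A, Q}.
L is nullable via L -> A (every symbol on the right is already known nullable).
Not nullable: S — each has a terminal in every rule's right-hand side or depends on a non-nullable symbol.

{A, L, Q}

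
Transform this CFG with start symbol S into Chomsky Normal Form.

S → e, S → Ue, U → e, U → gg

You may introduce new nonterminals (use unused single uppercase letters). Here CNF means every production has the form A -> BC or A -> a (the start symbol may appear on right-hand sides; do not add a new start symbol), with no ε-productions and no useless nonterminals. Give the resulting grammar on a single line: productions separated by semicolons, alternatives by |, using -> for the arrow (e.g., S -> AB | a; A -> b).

S -> e | UA; A -> e; B -> g; U -> e | BB

No ε-productions.
No unit productions to eliminate.
TERM: introduce A -> e, B -> g and substitute in every rule of length ≥2.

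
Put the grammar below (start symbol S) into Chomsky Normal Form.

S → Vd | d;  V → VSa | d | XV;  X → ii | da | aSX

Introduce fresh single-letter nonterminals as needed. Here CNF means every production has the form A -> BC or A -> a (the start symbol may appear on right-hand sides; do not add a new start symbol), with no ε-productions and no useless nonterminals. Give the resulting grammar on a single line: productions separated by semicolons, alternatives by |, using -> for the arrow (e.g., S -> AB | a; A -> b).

S -> d | VA; A -> d; B -> a; C -> i; D -> SB; E -> SX; V -> d | VD | XV; X -> AB | BE | CC

No ε-productions.
No unit productions to eliminate.
TERM: introduce B -> a, A -> d, C -> i and substitute in every rule of length ≥2.
BIN: V -> VSB becomes V -> VD, D -> SB; X -> BSX becomes X -> BE, E -> SX.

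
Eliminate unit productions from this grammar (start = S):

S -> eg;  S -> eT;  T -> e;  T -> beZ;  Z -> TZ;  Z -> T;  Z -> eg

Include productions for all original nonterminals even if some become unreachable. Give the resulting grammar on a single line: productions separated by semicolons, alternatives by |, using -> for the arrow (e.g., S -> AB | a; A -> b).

Unit productions: Z->T.
Unit pairs (A ⇒* B via units): (Z,T).
S: inherits non-unit rules of {S} → eT | eg.
T: inherits non-unit rules of {T} → beZ | e.
Z: inherits non-unit rules of {T, Z} → TZ | beZ | e | eg.

S -> eT | eg; T -> e | beZ; Z -> e | TZ | eg | beZ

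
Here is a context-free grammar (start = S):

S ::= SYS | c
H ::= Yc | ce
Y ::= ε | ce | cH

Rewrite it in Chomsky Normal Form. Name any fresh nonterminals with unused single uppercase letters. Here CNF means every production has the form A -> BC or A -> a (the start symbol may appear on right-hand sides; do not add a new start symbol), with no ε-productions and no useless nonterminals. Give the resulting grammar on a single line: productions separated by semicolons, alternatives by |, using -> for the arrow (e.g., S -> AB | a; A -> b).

Nullable: {Y}; after ε-elimination: S -> c | SS | SYS; H -> c | Yc | ce; Y -> cH | ce.
No unit productions to eliminate.
TERM: introduce A -> c, B -> e and substitute in every rule of length ≥2.
BIN: S -> SYS becomes S -> SC, C -> YS.

S -> c | SC | SS; A -> c; B -> e; C -> YS; H -> c | AB | YA; Y -> AB | AH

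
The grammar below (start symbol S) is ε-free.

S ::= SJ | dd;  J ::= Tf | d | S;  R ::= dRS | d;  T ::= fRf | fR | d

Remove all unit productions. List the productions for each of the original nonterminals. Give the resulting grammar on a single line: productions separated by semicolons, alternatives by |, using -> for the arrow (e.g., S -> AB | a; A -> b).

Unit productions: J->S.
Unit pairs (A ⇒* B via units): (J,S).
S: inherits non-unit rules of {S} → SJ | dd.
J: inherits non-unit rules of {J, S} → SJ | Tf | d | dd.
R: inherits non-unit rules of {R} → d | dRS.
T: inherits non-unit rules of {T} → d | fR | fRf.

S -> SJ | dd; J -> d | SJ | Tf | dd; R -> d | dRS; T -> d | fR | fRf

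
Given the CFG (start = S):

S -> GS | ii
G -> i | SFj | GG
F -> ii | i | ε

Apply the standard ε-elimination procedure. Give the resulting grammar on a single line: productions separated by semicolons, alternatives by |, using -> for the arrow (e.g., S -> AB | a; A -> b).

S -> GS | ii; F -> i | ii; G -> i | GG | Sj | SFj

Nullable set: {F}.
Drop F -> ε.
G -> SFj: F nullable, giving SFj | Sj.
Unchanged (no nullable symbols): S -> GS; S -> ii; F -> i; F -> ii; G -> GG; G -> i.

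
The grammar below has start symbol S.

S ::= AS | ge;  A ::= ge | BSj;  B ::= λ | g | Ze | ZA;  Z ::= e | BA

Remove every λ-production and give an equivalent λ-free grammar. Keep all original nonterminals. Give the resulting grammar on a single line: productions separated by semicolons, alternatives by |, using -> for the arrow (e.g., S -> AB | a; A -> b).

S -> AS | ge; A -> Sj | ge | BSj; B -> g | ZA | Ze; Z -> A | e | BA

Nullable set: {B}.
A -> BSj: B nullable, giving BSj | Sj.
Drop B -> λ.
Z -> BA: B nullable, giving A | BA.
Unchanged (no nullable symbols): S -> AS; S -> ge; A -> ge; B -> ZA; B -> Ze; B -> g; Z -> e.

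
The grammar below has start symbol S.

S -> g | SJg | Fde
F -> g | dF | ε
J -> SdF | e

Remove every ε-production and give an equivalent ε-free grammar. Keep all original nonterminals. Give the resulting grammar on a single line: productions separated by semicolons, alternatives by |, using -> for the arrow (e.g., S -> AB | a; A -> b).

Nullable set: {F}.
S -> Fde: F nullable, giving Fde | de.
Drop F -> ε.
F -> dF: F nullable, giving d | dF.
J -> SdF: F nullable, giving Sd | SdF.
Unchanged (no nullable symbols): S -> SJg; S -> g; F -> g; J -> e.

S -> g | de | Fde | SJg; F -> d | g | dF; J -> e | Sd | SdF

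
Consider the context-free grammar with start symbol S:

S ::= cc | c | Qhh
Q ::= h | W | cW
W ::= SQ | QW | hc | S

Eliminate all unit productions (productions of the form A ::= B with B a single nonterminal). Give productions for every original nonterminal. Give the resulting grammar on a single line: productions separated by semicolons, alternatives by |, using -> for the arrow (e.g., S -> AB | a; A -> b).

Unit productions: Q->W, W->S.
Unit pairs (A ⇒* B via units): (Q,S), (Q,W), (W,S).
S: inherits non-unit rules of {S} → Qhh | c | cc.
Q: inherits non-unit rules of {Q, S, W} → QW | Qhh | SQ | c | cW | cc | h | hc.
W: inherits non-unit rules of {S, W} → QW | Qhh | SQ | c | cc | hc.

S -> c | cc | Qhh; Q -> c | h | QW | SQ | cW | cc | hc | Qhh; W -> c | QW | SQ | cc | hc | Qhh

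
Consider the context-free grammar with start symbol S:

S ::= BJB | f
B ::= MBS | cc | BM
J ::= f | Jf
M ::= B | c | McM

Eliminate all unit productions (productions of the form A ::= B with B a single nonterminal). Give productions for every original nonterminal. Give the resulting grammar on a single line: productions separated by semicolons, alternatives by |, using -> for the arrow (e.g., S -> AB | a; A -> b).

S -> f | BJB; B -> BM | cc | MBS; J -> f | Jf; M -> c | BM | cc | MBS | McM

Unit productions: M->B.
Unit pairs (A ⇒* B via units): (M,B).
S: inherits non-unit rules of {S} → BJB | f.
B: inherits non-unit rules of {B} → BM | MBS | cc.
J: inherits non-unit rules of {J} → Jf | f.
M: inherits non-unit rules of {B, M} → BM | MBS | McM | c | cc.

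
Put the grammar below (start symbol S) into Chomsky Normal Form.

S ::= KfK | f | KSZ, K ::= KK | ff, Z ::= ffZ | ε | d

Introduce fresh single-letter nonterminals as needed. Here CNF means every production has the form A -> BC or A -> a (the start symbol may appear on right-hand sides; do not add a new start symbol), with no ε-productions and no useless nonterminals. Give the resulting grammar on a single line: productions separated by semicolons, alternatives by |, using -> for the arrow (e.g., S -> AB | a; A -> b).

Nullable: {Z}; after ε-elimination: S -> f | KS | KSZ | KfK; K -> KK | ff; Z -> d | ff | ffZ.
No unit productions to eliminate.
TERM: introduce A -> f and substitute in every rule of length ≥2.
BIN: S -> KAK becomes S -> KB, B -> AK; S -> KSZ becomes S -> KC, C -> SZ; Z -> AAZ becomes Z -> AD, D -> AZ.

S -> f | KB | KC | KS; A -> f; B -> AK; C -> SZ; D -> AZ; K -> AA | KK; Z -> d | AA | AD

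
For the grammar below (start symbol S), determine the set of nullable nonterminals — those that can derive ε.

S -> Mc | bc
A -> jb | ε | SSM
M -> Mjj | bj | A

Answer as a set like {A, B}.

Directly nullable (have an ε-rule): {A}.
M is nullable via M -> A (every symbol on the right is already known nullable).
Not nullable: S — each has a terminal in every rule's right-hand side or depends on a non-nullable symbol.

{A, M}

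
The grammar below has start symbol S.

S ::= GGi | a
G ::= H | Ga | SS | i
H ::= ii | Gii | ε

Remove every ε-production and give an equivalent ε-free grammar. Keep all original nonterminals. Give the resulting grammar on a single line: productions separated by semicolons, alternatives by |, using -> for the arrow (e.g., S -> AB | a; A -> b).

S -> a | i | Gi | GGi; G -> H | a | i | Ga | SS; H -> ii | Gii

Nullable set: {G, H}.
S -> GGi: G, G nullable, giving GGi | Gi | i.
G -> Ga: G nullable, giving Ga | a.
G -> H: H nullable, giving H.
Drop H -> ε.
H -> Gii: G nullable, giving Gii | ii.
Unchanged (no nullable symbols): S -> a; G -> SS; G -> i; H -> ii.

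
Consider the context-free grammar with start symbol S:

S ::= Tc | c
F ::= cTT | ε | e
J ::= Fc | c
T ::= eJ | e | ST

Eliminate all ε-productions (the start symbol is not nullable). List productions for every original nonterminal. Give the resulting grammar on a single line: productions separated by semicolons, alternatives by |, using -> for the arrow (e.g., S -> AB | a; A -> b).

Nullable set: {F}.
Drop F -> ε.
J -> Fc: F nullable, giving Fc | c.
Unchanged (no nullable symbols): S -> Tc; S -> c; F -> cTT; F -> e; J -> c; T -> ST; T -> e; T -> eJ.

S -> c | Tc; F -> e | cTT; J -> c | Fc; T -> e | ST | eJ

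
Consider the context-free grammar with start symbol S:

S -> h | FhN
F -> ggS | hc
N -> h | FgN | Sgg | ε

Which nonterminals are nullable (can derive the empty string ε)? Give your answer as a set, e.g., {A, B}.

Directly nullable (have an ε-rule): {N}.
Not nullable: F, S — each has a terminal in every rule's right-hand side or depends on a non-nullable symbol.

{N}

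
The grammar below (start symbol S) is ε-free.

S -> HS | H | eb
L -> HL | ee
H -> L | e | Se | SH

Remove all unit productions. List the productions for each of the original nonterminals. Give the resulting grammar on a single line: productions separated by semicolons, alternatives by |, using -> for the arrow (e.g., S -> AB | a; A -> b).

Unit productions: H->L, S->H.
Unit pairs (A ⇒* B via units): (H,L), (S,H), (S,L).
S: inherits non-unit rules of {H, L, S} → HL | HS | SH | Se | e | eb | ee.
H: inherits non-unit rules of {H, L} → HL | SH | Se | e | ee.
L: inherits non-unit rules of {L} → HL | ee.

S -> e | HL | HS | SH | Se | eb | ee; H -> e | HL | SH | Se | ee; L -> HL | ee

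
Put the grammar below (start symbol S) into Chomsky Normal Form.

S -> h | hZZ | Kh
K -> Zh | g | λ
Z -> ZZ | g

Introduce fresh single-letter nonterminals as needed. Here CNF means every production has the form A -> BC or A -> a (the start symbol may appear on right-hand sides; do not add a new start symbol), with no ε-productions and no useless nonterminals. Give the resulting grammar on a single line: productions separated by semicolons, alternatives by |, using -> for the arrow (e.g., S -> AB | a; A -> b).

S -> h | AB | KA; A -> h; B -> ZZ; K -> g | ZA; Z -> g | ZZ

Nullable: {K}; after ε-elimination: S -> h | Kh | hZZ; K -> g | Zh; Z -> g | ZZ.
No unit productions to eliminate.
TERM: introduce A -> h and substitute in every rule of length ≥2.
BIN: S -> AZZ becomes S -> AB, B -> ZZ.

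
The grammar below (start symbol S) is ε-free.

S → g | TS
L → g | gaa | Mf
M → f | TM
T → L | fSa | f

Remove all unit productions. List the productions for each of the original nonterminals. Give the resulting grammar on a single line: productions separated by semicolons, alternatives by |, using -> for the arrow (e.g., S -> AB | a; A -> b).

S -> g | TS; L -> g | Mf | gaa; M -> f | TM; T -> f | g | Mf | fSa | gaa

Unit productions: T->L.
Unit pairs (A ⇒* B via units): (T,L).
S: inherits non-unit rules of {S} → TS | g.
L: inherits non-unit rules of {L} → Mf | g | gaa.
M: inherits non-unit rules of {M} → TM | f.
T: inherits non-unit rules of {L, T} → Mf | f | fSa | g | gaa.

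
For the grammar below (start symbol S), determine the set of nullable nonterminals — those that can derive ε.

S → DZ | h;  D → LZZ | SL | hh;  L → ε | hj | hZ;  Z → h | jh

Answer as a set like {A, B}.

{L}

Directly nullable (have an ε-rule): {L}.
Not nullable: D, S, Z — each has a terminal in every rule's right-hand side or depends on a non-nullable symbol.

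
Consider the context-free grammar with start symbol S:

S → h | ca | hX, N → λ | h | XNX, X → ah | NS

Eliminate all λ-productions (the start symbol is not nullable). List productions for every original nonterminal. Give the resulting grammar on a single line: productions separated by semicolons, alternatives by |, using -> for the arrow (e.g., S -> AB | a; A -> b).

S -> h | ca | hX; N -> h | XX | XNX; X -> S | NS | ah

Nullable set: {N}.
Drop N -> λ.
N -> XNX: N nullable, giving XNX | XX.
X -> NS: N nullable, giving NS | S.
Unchanged (no nullable symbols): S -> ca; S -> h; S -> hX; N -> h; X -> ah.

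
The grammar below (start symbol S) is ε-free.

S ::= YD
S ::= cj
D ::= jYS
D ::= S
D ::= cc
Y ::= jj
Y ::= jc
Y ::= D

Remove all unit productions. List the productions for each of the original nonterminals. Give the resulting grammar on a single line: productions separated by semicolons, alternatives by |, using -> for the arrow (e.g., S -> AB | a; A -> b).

Unit productions: D->S, Y->D.
Unit pairs (A ⇒* B via units): (D,S), (Y,D), (Y,S).
S: inherits non-unit rules of {S} → YD | cj.
D: inherits non-unit rules of {D, S} → YD | cc | cj | jYS.
Y: inherits non-unit rules of {D, S, Y} → YD | cc | cj | jYS | jc | jj.

S -> YD | cj; D -> YD | cc | cj | jYS; Y -> YD | cc | cj | jc | jj | jYS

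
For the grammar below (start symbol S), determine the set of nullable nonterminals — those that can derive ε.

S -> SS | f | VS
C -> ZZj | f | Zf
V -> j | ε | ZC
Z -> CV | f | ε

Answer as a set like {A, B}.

Directly nullable (have an ε-rule): {V, Z}.
Not nullable: C, S — each has a terminal in every rule's right-hand side or depends on a non-nullable symbol.

{V, Z}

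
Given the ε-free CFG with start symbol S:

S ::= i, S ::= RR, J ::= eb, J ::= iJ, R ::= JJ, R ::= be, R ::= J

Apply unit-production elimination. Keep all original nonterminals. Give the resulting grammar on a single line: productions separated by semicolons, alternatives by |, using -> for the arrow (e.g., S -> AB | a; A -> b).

S -> i | RR; J -> eb | iJ; R -> JJ | be | eb | iJ

Unit productions: R->J.
Unit pairs (A ⇒* B via units): (R,J).
S: inherits non-unit rules of {S} → RR | i.
J: inherits non-unit rules of {J} → eb | iJ.
R: inherits non-unit rules of {J, R} → JJ | be | eb | iJ.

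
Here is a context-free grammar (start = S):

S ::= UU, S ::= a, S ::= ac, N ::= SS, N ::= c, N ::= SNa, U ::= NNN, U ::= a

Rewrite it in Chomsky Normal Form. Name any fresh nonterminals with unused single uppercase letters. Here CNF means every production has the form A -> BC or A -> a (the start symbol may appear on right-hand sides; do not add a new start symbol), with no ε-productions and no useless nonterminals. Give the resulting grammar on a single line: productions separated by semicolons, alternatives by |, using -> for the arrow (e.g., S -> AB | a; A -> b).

S -> a | AB | UU; A -> a; B -> c; C -> NA; D -> NN; N -> c | SC | SS; U -> a | ND

No ε-productions.
No unit productions to eliminate.
TERM: introduce A -> a, B -> c and substitute in every rule of length ≥2.
BIN: N -> SNA becomes N -> SC, C -> NA; U -> NNN becomes U -> ND, D -> NN.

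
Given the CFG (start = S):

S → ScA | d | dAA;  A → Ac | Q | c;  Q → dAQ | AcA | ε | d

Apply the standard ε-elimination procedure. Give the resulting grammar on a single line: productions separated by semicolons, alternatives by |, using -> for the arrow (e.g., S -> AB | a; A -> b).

Nullable set: {A, Q}.
S -> ScA: A nullable, giving Sc | ScA.
S -> dAA: A, A nullable, giving d | dA | dAA.
A -> Ac: A nullable, giving Ac | c.
A -> Q: Q nullable, giving Q.
Drop Q -> ε.
Q -> AcA: A, A nullable, giving Ac | AcA | c | cA.
Q -> dAQ: A, Q nullable, giving d | dA | dAQ | dQ.
Unchanged (no nullable symbols): S -> d; A -> c; Q -> d.

S -> d | Sc | dA | ScA | dAA; A -> Q | c | Ac; Q -> c | d | Ac | cA | dA | dQ | AcA | dAQ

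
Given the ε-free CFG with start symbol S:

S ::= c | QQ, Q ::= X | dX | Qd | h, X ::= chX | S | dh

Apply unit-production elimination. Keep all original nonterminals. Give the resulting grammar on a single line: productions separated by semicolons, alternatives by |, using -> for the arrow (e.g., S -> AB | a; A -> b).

S -> c | QQ; Q -> c | h | QQ | Qd | dX | dh | chX; X -> c | QQ | dh | chX

Unit productions: Q->X, X->S.
Unit pairs (A ⇒* B via units): (Q,S), (Q,X), (X,S).
S: inherits non-unit rules of {S} → QQ | c.
Q: inherits non-unit rules of {Q, S, X} → QQ | Qd | c | chX | dX | dh | h.
X: inherits non-unit rules of {S, X} → QQ | c | chX | dh.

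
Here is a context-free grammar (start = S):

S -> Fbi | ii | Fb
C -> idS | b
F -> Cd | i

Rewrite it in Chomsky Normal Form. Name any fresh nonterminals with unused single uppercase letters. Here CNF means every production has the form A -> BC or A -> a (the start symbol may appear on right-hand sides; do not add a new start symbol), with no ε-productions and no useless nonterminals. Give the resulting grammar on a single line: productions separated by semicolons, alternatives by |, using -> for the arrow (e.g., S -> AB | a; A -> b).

No ε-productions.
No unit productions to eliminate.
TERM: introduce D -> b, B -> d, A -> i and substitute in every rule of length ≥2.
BIN: C -> ABS becomes C -> AE, E -> BS; S -> FDA becomes S -> FG, G -> DA.

S -> AA | FD | FG; A -> i; B -> d; C -> b | AE; D -> b; E -> BS; F -> i | CB; G -> DA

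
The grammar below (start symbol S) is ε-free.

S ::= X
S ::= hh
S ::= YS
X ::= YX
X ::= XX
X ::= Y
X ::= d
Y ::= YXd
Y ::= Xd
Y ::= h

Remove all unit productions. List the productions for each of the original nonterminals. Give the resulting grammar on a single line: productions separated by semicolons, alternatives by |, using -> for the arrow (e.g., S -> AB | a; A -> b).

Unit productions: S->X, X->Y.
Unit pairs (A ⇒* B via units): (S,X), (S,Y), (X,Y).
S: inherits non-unit rules of {S, X, Y} → XX | Xd | YS | YX | YXd | d | h | hh.
X: inherits non-unit rules of {X, Y} → XX | Xd | YX | YXd | d | h.
Y: inherits non-unit rules of {Y} → Xd | YXd | h.

S -> d | h | XX | Xd | YS | YX | hh | YXd; X -> d | h | XX | Xd | YX | YXd; Y -> h | Xd | YXd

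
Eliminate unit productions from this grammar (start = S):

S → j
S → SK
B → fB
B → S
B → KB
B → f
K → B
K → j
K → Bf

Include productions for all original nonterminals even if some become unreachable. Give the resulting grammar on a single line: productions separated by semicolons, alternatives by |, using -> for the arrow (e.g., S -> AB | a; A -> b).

Unit productions: B->S, K->B.
Unit pairs (A ⇒* B via units): (B,S), (K,B), (K,S).
S: inherits non-unit rules of {S} → SK | j.
B: inherits non-unit rules of {B, S} → KB | SK | f | fB | j.
K: inherits non-unit rules of {B, K, S} → Bf | KB | SK | f | fB | j.

S -> j | SK; B -> f | j | KB | SK | fB; K -> f | j | Bf | KB | SK | fB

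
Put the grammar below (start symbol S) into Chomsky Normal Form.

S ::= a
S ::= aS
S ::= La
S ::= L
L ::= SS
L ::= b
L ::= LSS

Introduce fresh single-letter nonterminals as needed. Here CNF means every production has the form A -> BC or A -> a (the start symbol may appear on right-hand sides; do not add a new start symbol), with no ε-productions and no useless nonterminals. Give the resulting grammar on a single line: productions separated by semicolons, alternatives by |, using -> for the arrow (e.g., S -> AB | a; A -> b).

No ε-productions.
After unit-elimination: S -> a | b | La | SS | aS | LSS; L -> b | SS | LSS.
TERM: introduce A -> a and substitute in every rule of length ≥2.
BIN: L -> LSS becomes L -> LB, B -> SS; S -> LSS becomes S -> LC, C -> SS.

S -> a | b | AS | LA | LC | SS; A -> a; B -> SS; C -> SS; L -> b | LB | SS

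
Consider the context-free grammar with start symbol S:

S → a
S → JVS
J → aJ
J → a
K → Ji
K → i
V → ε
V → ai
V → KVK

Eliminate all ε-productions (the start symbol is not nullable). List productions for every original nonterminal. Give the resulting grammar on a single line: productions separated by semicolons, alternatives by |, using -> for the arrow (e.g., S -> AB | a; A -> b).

Nullable set: {V}.
S -> JVS: V nullable, giving JS | JVS.
Drop V -> ε.
V -> KVK: V nullable, giving KK | KVK.
Unchanged (no nullable symbols): S -> a; J -> a; J -> aJ; K -> Ji; K -> i; V -> ai.

S -> a | JS | JVS; J -> a | aJ; K -> i | Ji; V -> KK | ai | KVK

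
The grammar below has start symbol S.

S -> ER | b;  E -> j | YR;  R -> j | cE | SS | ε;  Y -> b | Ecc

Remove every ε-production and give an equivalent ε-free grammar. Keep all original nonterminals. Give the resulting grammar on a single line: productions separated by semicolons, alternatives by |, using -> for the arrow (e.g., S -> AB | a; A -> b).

S -> E | b | ER; E -> Y | j | YR; R -> j | SS | cE; Y -> b | Ecc

Nullable set: {R}.
S -> ER: R nullable, giving E | ER.
E -> YR: R nullable, giving Y | YR.
Drop R -> ε.
Unchanged (no nullable symbols): S -> b; E -> j; R -> SS; R -> cE; R -> j; Y -> Ecc; Y -> b.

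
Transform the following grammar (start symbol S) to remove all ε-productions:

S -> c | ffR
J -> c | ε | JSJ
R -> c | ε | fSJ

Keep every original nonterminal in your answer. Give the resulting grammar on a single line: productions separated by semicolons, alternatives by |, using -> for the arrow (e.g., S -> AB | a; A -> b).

S -> c | ff | ffR; J -> S | c | JS | SJ | JSJ; R -> c | fS | fSJ

Nullable set: {J, R}.
S -> ffR: R nullable, giving ff | ffR.
Drop J -> ε.
J -> JSJ: J, J nullable, giving JS | JSJ | S | SJ.
Drop R -> ε.
R -> fSJ: J nullable, giving fS | fSJ.
Unchanged (no nullable symbols): S -> c; J -> c; R -> c.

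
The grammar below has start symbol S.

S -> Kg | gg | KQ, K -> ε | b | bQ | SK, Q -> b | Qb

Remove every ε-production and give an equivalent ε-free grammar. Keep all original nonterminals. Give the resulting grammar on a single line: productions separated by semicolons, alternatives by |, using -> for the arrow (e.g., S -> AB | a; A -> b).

S -> Q | g | KQ | Kg | gg; K -> S | b | SK | bQ; Q -> b | Qb

Nullable set: {K}.
S -> KQ: K nullable, giving KQ | Q.
S -> Kg: K nullable, giving Kg | g.
Drop K -> ε.
K -> SK: K nullable, giving S | SK.
Unchanged (no nullable symbols): S -> gg; K -> b; K -> bQ; Q -> Qb; Q -> b.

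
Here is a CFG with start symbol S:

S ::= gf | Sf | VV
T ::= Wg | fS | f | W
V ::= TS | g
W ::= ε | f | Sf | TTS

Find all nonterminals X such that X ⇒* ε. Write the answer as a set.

Directly nullable (have an ε-rule): {W}.
T is nullable via T -> W (every symbol on the right is already known nullable).
Not nullable: S, V — each has a terminal in every rule's right-hand side or depends on a non-nullable symbol.

{T, W}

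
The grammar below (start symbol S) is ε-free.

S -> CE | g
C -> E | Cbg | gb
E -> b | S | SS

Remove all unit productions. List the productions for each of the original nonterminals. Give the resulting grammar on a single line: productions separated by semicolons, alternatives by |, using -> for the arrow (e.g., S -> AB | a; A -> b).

Unit productions: C->E, E->S.
Unit pairs (A ⇒* B via units): (C,E), (C,S), (E,S).
S: inherits non-unit rules of {S} → CE | g.
C: inherits non-unit rules of {C, E, S} → CE | Cbg | SS | b | g | gb.
E: inherits non-unit rules of {E, S} → CE | SS | b | g.

S -> g | CE; C -> b | g | CE | SS | gb | Cbg; E -> b | g | CE | SS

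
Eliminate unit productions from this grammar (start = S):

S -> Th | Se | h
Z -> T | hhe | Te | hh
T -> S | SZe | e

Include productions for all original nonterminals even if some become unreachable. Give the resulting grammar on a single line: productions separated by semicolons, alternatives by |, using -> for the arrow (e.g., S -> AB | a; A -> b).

S -> h | Se | Th; T -> e | h | Se | Th | SZe; Z -> e | h | Se | Te | Th | hh | SZe | hhe

Unit productions: T->S, Z->T.
Unit pairs (A ⇒* B via units): (T,S), (Z,S), (Z,T).
S: inherits non-unit rules of {S} → Se | Th | h.
T: inherits non-unit rules of {S, T} → SZe | Se | Th | e | h.
Z: inherits non-unit rules of {S, T, Z} → SZe | Se | Te | Th | e | h | hh | hhe.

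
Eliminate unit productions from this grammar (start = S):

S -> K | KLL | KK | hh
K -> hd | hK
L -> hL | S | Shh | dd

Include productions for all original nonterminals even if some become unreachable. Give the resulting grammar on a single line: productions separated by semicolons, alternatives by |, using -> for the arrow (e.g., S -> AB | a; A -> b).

S -> KK | hK | hd | hh | KLL; K -> hK | hd; L -> KK | dd | hK | hL | hd | hh | KLL | Shh

Unit productions: L->S, S->K.
Unit pairs (A ⇒* B via units): (L,K), (L,S), (S,K).
S: inherits non-unit rules of {K, S} → KK | KLL | hK | hd | hh.
K: inherits non-unit rules of {K} → hK | hd.
L: inherits non-unit rules of {K, L, S} → KK | KLL | Shh | dd | hK | hL | hd | hh.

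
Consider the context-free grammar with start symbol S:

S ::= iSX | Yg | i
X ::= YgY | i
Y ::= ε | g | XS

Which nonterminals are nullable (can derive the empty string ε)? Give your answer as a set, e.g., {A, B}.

{Y}

Directly nullable (have an ε-rule): {Y}.
Not nullable: S, X — each has a terminal in every rule's right-hand side or depends on a non-nullable symbol.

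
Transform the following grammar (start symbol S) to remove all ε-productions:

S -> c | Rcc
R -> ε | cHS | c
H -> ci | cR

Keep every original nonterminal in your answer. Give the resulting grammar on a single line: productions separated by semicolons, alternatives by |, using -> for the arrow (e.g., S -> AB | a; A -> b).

S -> c | cc | Rcc; H -> c | cR | ci; R -> c | cHS

Nullable set: {R}.
S -> Rcc: R nullable, giving Rcc | cc.
H -> cR: R nullable, giving c | cR.
Drop R -> ε.
Unchanged (no nullable symbols): S -> c; H -> ci; R -> c; R -> cHS.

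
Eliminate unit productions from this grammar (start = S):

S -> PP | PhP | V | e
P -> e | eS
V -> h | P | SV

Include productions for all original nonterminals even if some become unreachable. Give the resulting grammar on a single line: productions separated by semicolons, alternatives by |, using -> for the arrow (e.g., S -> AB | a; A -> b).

Unit productions: S->V, V->P.
Unit pairs (A ⇒* B via units): (S,P), (S,V), (V,P).
S: inherits non-unit rules of {P, S, V} → PP | PhP | SV | e | eS | h.
P: inherits non-unit rules of {P} → e | eS.
V: inherits non-unit rules of {P, V} → SV | e | eS | h.

S -> e | h | PP | SV | eS | PhP; P -> e | eS; V -> e | h | SV | eS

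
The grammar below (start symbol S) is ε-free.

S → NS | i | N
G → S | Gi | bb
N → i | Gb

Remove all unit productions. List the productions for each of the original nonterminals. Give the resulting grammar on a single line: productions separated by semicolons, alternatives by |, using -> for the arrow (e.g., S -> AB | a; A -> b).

S -> i | Gb | NS; G -> i | Gb | Gi | NS | bb; N -> i | Gb

Unit productions: G->S, S->N.
Unit pairs (A ⇒* B via units): (G,N), (G,S), (S,N).
S: inherits non-unit rules of {N, S} → Gb | NS | i.
G: inherits non-unit rules of {G, N, S} → Gb | Gi | NS | bb | i.
N: inherits non-unit rules of {N} → Gb | i.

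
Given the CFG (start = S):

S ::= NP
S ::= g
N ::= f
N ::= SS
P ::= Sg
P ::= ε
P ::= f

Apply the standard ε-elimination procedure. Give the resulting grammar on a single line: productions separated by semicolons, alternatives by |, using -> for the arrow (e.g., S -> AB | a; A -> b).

S -> N | g | NP; N -> f | SS; P -> f | Sg

Nullable set: {P}.
S -> NP: P nullable, giving N | NP.
Drop P -> ε.
Unchanged (no nullable symbols): S -> g; N -> SS; N -> f; P -> Sg; P -> f.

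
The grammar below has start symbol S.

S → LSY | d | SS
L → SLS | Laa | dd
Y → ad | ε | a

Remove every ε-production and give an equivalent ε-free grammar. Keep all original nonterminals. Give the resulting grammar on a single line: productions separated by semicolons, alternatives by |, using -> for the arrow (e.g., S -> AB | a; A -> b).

Nullable set: {Y}.
S -> LSY: Y nullable, giving LS | LSY.
Drop Y -> ε.
Unchanged (no nullable symbols): S -> SS; S -> d; L -> Laa; L -> SLS; L -> dd; Y -> a; Y -> ad.

S -> d | LS | SS | LSY; L -> dd | Laa | SLS; Y -> a | ad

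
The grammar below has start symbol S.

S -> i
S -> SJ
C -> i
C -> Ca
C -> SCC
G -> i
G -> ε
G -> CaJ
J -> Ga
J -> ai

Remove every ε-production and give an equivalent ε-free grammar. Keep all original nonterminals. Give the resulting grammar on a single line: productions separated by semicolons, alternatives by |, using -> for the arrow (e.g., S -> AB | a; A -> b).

Nullable set: {G}.
Drop G -> ε.
J -> Ga: G nullable, giving Ga | a.
Unchanged (no nullable symbols): S -> SJ; S -> i; C -> Ca; C -> SCC; C -> i; G -> CaJ; G -> i; J -> ai.

S -> i | SJ; C -> i | Ca | SCC; G -> i | CaJ; J -> a | Ga | ai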